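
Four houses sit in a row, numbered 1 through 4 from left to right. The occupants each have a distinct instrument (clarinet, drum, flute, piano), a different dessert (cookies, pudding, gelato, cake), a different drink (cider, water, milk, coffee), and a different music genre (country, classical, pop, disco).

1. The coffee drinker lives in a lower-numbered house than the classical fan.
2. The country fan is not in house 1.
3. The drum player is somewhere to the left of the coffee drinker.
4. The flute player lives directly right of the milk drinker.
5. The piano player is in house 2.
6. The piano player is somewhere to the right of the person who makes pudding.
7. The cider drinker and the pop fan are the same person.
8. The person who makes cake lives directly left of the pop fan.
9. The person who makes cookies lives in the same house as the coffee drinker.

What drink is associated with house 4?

Clue 5: the piano player is in house 2.
Clue 6: the person who makes pudding is in house 1.
So house 4 gets gelato for dessert.
So house 1 gets disco for music genre.
That leaves drum as the instrument for house 1.
The only drink still possible for house 1 is water.
House 4 drink: only cider fits.
So house 2 gets country for music genre.
Clue 7 places the pop fan in house 4.
From clue 8, the person who makes cake must be in house 3.
House 2's dessert must be cookies (nothing else left).
House 3 music genre: only classical fits.
Clue 1 places the coffee drinker in house 2.
House 3 drink: only milk fits.
The flute player is in house 4 (clue 4).
House 3's instrument must be clarinet (nothing else left).
So: house 1 = drum/pudding/water/disco, house 2 = piano/cookies/coffee/country, house 3 = clarinet/cake/milk/classical, house 4 = flute/gelato/cider/pop.

cider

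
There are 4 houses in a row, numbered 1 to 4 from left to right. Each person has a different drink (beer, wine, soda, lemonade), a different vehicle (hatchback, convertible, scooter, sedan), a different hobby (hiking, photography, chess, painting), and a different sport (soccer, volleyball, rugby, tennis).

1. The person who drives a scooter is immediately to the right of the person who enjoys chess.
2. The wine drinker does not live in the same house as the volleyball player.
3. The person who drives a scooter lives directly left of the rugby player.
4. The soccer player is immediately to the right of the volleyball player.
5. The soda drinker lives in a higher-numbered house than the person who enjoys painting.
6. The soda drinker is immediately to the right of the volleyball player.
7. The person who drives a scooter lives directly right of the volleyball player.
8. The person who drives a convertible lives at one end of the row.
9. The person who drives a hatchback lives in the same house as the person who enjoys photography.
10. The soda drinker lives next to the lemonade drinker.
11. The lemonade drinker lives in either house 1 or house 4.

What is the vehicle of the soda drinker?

The lemonade drinker is narrowed to house 1 or 4; consider each.
Placing it in house 1 leads to a contradiction, so it's in house 4.
By clue 10, the soda drinker is in house 3.
From clue 6, the volleyball player must be in house 2.
Clue 7: the person who drives a scooter is in house 3.
So house 1 gets tennis for sport.
The only sport still possible for house 4 is rugby.
Clue 1: the person who enjoys chess is in house 2.
Clue 2 places the wine drinker in house 1.
House 2's drink must be beer (nothing else left).
The only hobby still possible for house 1 is painting.
That leaves hiking as the hobby for house 3.
The only hobby still possible for house 4 is photography.
The only sport still possible for house 3 is soccer.
Clue 9 places the person who drives a hatchback in house 4.
That leaves convertible as the vehicle for house 1.
House 2's vehicle must be sedan (nothing else left).
So: house 1 = wine/convertible/painting/tennis, house 2 = beer/sedan/chess/volleyball, house 3 = soda/scooter/hiking/soccer, house 4 = lemonade/hatchback/photography/rugby.

scooter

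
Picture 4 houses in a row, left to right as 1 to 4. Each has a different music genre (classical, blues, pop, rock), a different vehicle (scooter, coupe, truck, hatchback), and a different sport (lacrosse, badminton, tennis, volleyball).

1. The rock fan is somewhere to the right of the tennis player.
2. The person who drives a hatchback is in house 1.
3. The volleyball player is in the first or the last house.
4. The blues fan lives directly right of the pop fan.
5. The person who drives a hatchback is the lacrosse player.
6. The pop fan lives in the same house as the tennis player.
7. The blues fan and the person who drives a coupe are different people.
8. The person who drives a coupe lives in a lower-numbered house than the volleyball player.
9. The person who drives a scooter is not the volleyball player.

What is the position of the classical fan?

1

By clue 2, the person who drives a hatchback is in house 1.
From clue 5, the lacrosse player must be in house 1.
From clue 8, the volleyball player must be in house 4.
The only vehicle still possible for house 4 is truck.
That leaves classical as the music genre for house 1.
House 2 music genre: only pop fits.
By clue 4, the blues fan is in house 3.
By clue 6, the tennis player is in house 2.
Clue 7 places the person who drives a coupe in house 2.
That leaves rock as the music genre for house 4.
House 3's vehicle must be scooter (nothing else left).
That leaves badminton as the sport for house 3.
So: house 1 = classical/hatchback/lacrosse, house 2 = pop/coupe/tennis, house 3 = blues/scooter/badminton, house 4 = rock/truck/volleyball.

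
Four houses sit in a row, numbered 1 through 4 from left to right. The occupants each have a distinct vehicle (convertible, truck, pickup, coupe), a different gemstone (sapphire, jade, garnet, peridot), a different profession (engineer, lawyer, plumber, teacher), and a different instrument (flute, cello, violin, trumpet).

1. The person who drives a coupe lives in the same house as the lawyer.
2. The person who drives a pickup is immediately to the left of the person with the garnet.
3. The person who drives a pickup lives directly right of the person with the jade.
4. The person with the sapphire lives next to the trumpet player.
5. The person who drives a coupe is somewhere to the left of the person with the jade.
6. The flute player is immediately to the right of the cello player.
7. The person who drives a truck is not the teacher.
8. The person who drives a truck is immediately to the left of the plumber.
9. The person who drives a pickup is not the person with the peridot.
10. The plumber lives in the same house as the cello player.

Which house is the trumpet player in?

2

By clue 5, the person who drives a coupe is in house 1.
The person with the jade is in house 2 (clue 5).
So house 4 gets convertible for vehicle.
Clue 1 places the lawyer in house 1.
From clue 3, the person who drives a pickup must be in house 3.
By clue 8, the person who drives a truck is in house 2.
The plumber is in house 3 (clue 8).
By clue 10, the cello player is in house 3.
So house 1 gets violin for instrument.
House 2's instrument must be trumpet (nothing else left).
House 4 instrument: only flute fits.
The person with the garnet is in house 4 (clue 2).
Clue 7 places the teacher in house 4.
That leaves peridot as the gemstone for house 1.
So house 3 gets sapphire for gemstone.
The only profession still possible for house 2 is engineer.
So: house 1 = coupe/peridot/lawyer/violin, house 2 = truck/jade/engineer/trumpet, house 3 = pickup/sapphire/plumber/cello, house 4 = convertible/garnet/teacher/flute.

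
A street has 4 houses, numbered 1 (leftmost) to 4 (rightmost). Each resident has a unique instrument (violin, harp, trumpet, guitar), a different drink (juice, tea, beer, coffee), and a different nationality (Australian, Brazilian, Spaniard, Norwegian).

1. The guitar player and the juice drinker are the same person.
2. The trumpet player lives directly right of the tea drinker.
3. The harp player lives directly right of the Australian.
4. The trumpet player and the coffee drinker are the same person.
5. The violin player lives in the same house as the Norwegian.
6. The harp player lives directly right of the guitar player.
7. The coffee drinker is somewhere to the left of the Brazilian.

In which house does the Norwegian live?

The only drink still possible for house 4 is beer.
The trumpet player is narrowed to house 2 or 3; consider each.
Placing it in house 3 leads to a contradiction, so it's in house 2.
Clue 2: the tea drinker is in house 1.
The coffee drinker is in house 2 (clue 4).
That leaves juice as the drink for house 3.
Clue 1 places the guitar player in house 3.
Clue 6: the harp player is in house 4.
House 1's instrument must be violin (nothing else left).
The Australian is in house 3 (clue 3).
From clue 5, the Norwegian must be in house 1.
So house 2 gets Spaniard for nationality.
House 4 nationality: only Brazilian fits.
So: house 1 = violin/tea/Norwegian, house 2 = trumpet/coffee/Spaniard, house 3 = guitar/juice/Australian, house 4 = harp/beer/Brazilian.

1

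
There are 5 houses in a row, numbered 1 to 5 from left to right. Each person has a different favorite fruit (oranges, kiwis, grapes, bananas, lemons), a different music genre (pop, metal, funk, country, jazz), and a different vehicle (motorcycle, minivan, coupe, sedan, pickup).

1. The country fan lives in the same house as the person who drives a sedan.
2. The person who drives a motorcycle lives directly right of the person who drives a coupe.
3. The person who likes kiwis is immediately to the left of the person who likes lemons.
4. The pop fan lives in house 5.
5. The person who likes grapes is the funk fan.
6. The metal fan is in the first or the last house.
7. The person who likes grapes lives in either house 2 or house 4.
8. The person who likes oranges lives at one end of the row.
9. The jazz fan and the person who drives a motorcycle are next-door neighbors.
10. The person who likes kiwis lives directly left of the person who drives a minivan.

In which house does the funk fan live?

From clue 4, the pop fan must be in house 5.
The only music genre still possible for house 1 is metal.
The person who likes grapes is narrowed to house 2 or 4; consider each.
Placing it in house 4 leads to a contradiction, so it's in house 2.
Clue 5: the funk fan is in house 2.
The person who likes kiwis is narrowed to house 3 or 4; consider each.
Placing it in house 3 leads to a contradiction, so it's in house 4.
Clue 3 places the person who likes lemons in house 5.
The person who drives a minivan is in house 5 (clue 10).
So house 3 gets bananas for favorite fruit.
So house 1 gets oranges for favorite fruit.
The country fan is narrowed to house 3 or 4; consider each.
Placing it in house 3 leads to a contradiction, so it's in house 4.
Clue 1 places the person who drives a sedan in house 4.
House 3's music genre must be jazz (nothing else left).
By clue 9, the person who drives a motorcycle is in house 2.
The only vehicle still possible for house 1 is coupe.
The only vehicle still possible for house 3 is pickup.
So: house 1 = oranges/metal/coupe, house 2 = grapes/funk/motorcycle, house 3 = bananas/jazz/pickup, house 4 = kiwis/country/sedan, house 5 = lemons/pop/minivan.

2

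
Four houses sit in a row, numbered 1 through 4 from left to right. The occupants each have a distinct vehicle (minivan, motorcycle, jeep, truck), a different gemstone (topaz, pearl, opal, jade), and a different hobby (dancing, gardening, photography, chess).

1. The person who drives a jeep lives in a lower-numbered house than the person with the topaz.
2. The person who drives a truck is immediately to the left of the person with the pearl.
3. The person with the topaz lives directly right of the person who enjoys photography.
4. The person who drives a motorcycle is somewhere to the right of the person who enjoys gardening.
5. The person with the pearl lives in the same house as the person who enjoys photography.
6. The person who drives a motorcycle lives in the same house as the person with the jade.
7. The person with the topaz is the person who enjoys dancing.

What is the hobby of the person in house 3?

That leaves opal as the gemstone for house 1.
The person who drives a truck is narrowed to house 1 or 2; consider each.
Placing it in house 2 leads to a contradiction, so it's in house 1.
From clue 2, the person with the pearl must be in house 2.
From clue 5, the person who enjoys photography must be in house 2.
By clue 3, the person with the topaz is in house 3.
The person who enjoys dancing is in house 3 (clue 7).
So house 4 gets jade for gemstone.
House 1 hobby: only gardening fits.
So house 4 gets chess for hobby.
The person who drives a jeep is in house 2 (clue 1).
By clue 6, the person who drives a motorcycle is in house 4.
House 3 vehicle: only minivan fits.
So: house 1 = truck/opal/gardening, house 2 = jeep/pearl/photography, house 3 = minivan/topaz/dancing, house 4 = motorcycle/jade/chess.

dancing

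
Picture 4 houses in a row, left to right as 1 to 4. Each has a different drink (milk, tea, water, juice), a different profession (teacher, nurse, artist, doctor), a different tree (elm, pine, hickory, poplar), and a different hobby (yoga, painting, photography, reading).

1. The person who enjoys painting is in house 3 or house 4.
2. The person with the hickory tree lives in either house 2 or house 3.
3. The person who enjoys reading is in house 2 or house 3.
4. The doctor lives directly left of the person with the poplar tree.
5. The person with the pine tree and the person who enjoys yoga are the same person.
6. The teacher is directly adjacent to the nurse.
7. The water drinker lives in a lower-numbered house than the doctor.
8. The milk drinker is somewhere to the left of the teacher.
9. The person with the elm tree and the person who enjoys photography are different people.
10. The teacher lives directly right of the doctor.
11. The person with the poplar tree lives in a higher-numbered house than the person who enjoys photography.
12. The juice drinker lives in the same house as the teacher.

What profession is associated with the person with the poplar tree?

teacher

That leaves artist as the profession for house 1.
The juice drinker is narrowed to house 3 or 4; consider each.
Placing it in house 4 leads to a contradiction, so it's in house 3.
Clue 12 places the teacher in house 3.
House 4's drink must be tea (nothing else left).
The only profession still possible for house 2 is doctor.
The only profession still possible for house 4 is nurse.
The person with the poplar tree is in house 3 (clue 4).
The water drinker is in house 1 (clue 7).
The only drink still possible for house 2 is milk.
That leaves hickory as the tree for house 2.
The person with the elm tree is narrowed to house 1 or 4; consider each.
Placing it in house 1 leads to a contradiction, so it's in house 4.
That leaves pine as the tree for house 1.
The person who enjoys yoga is in house 1 (clue 5).
House 2 hobby: only photography fits.
The only hobby still possible for house 3 is reading.
House 4's hobby must be painting (nothing else left).
So: house 1 = water/artist/pine/yoga, house 2 = milk/doctor/hickory/photography, house 3 = juice/teacher/poplar/reading, house 4 = tea/nurse/elm/painting.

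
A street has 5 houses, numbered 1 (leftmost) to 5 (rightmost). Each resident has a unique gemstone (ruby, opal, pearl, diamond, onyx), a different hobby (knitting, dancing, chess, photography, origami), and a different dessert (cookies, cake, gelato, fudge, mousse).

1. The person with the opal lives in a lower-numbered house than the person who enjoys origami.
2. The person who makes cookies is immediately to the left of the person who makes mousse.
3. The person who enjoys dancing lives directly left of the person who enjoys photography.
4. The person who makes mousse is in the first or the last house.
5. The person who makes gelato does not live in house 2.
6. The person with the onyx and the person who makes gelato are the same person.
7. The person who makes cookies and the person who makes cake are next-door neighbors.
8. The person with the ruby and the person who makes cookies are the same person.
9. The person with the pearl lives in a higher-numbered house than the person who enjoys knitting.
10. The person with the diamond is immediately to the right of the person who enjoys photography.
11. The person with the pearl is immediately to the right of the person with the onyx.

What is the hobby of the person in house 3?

By clue 4, the person who makes mousse is in house 5.
The person who makes cookies is in house 4 (clue 2).
Clue 7: the person who makes cake is in house 3.
Clue 8 places the person with the ruby in house 4.
House 1's dessert must be gelato (nothing else left).
That leaves fudge as the dessert for house 2.
By clue 6, the person with the onyx is in house 1.
Clue 11: the person with the pearl is in house 2.
House 5 gemstone: only diamond fits.
From clue 9, the person who enjoys knitting must be in house 1.
From clue 10, the person who enjoys photography must be in house 4.
The only gemstone still possible for house 3 is opal.
House 2's hobby must be chess (nothing else left).
House 3 hobby: only dancing fits.
House 5's hobby must be origami (nothing else left).
So: house 1 = onyx/knitting/gelato, house 2 = pearl/chess/fudge, house 3 = opal/dancing/cake, house 4 = ruby/photography/cookies, house 5 = diamond/origami/mousse.

dancing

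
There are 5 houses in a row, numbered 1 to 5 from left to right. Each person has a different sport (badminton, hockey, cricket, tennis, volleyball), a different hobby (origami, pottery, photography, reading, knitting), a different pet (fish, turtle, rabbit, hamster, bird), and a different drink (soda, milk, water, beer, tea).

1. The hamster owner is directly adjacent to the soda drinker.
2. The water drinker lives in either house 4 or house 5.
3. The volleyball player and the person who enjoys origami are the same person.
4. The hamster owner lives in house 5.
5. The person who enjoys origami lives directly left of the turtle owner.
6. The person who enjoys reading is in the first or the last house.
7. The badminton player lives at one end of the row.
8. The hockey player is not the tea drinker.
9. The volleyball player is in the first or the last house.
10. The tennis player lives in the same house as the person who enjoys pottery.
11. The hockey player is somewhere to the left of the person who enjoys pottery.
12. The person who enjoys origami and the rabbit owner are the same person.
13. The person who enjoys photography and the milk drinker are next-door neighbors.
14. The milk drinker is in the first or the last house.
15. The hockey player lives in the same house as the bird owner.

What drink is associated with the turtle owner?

tea

Clue 4: the hamster owner is in house 5.
Clue 1: the soda drinker is in house 4.
By clue 3, the volleyball player is in house 1.
By clue 3, the person who enjoys origami is in house 1.
Clue 5: the turtle owner is in house 2.
The rabbit owner is in house 1 (clue 12).
So house 5 gets reading for hobby.
House 5's drink must be water (nothing else left).
The person who enjoys photography is in house 2 (clue 13).
Clue 15 places the hockey player in house 3.
By clue 15, the bird owner is in house 3.
House 5 sport: only badminton fits.
House 4 pet: only fish fits.
That leaves milk as the drink for house 1.
From clue 8, the tea drinker must be in house 2.
Clue 10 places the tennis player in house 4.
By clue 10, the person who enjoys pottery is in house 4.
House 2 sport: only cricket fits.
The only hobby still possible for house 3 is knitting.
House 3's drink must be beer (nothing else left).
So: house 1 = volleyball/origami/rabbit/milk, house 2 = cricket/photography/turtle/tea, house 3 = hockey/knitting/bird/beer, house 4 = tennis/pottery/fish/soda, house 5 = badminton/reading/hamster/water.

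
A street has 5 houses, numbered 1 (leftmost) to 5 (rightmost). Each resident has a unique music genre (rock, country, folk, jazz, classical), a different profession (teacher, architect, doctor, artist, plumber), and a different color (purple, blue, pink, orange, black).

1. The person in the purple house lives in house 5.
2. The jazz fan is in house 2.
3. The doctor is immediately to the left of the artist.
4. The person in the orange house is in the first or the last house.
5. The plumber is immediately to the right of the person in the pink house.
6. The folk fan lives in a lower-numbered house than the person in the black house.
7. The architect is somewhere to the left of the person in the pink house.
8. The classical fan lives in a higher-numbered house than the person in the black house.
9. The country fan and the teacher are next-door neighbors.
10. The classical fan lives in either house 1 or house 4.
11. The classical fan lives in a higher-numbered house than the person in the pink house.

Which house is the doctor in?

From clue 1, the person in the purple house must be in house 5.
By clue 2, the jazz fan is in house 2.
Clue 10 places the classical fan in house 4.
House 1 color: only orange fits.
So house 5 gets artist for profession.
House 4's color must be blue (nothing else left).
From clue 3, the doctor must be in house 4.
The folk fan is in house 1 (clue 6).
So house 1 gets architect for profession.
House 2's profession must be teacher (nothing else left).
So house 3 gets plumber for profession.
The person in the pink house is in house 2 (clue 5).
Clue 9: the country fan is in house 3.
House 5's music genre must be rock (nothing else left).
House 3 color: only black fits.
So: house 1 = folk/architect/orange, house 2 = jazz/teacher/pink, house 3 = country/plumber/black, house 4 = classical/doctor/blue, house 5 = rock/artist/purple.

4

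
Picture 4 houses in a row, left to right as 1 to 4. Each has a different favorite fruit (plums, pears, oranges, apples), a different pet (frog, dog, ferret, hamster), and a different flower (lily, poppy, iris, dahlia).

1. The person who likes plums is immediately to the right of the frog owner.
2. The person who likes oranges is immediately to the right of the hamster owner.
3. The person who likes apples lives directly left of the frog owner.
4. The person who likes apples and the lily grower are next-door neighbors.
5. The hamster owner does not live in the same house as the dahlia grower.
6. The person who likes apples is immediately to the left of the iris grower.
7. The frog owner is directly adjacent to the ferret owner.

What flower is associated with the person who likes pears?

lily

The person who likes apples is narrowed to house 1 or 2; consider each.
Placing it in house 1 leads to a contradiction, so it's in house 2.
Clue 3 places the frog owner in house 3.
From clue 6, the iris grower must be in house 3.
The only favorite fruit still possible for house 1 is pears.
The person who likes plums is in house 4 (clue 1).
Clue 2 places the person who likes oranges in house 3.
Clue 2 places the hamster owner in house 2.
That leaves dog as the pet for house 1.
House 4's pet must be ferret (nothing else left).
The only flower still possible for house 1 is lily.
That leaves poppy as the flower for house 2.
So house 4 gets dahlia for flower.
So: house 1 = pears/dog/lily, house 2 = apples/hamster/poppy, house 3 = oranges/frog/iris, house 4 = plums/ferret/dahlia.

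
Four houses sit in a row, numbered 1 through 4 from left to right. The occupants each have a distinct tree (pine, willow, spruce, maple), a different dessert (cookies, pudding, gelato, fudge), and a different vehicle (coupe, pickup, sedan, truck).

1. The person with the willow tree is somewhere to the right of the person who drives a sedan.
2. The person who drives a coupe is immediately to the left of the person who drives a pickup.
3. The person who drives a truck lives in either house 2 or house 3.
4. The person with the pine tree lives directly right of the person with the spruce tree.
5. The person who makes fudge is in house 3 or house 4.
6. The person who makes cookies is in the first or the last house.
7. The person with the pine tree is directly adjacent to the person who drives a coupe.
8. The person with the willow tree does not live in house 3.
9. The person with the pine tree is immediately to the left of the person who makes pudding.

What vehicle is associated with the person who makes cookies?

House 2's dessert must be gelato (nothing else left).
That leaves pickup as the vehicle for house 4.
From clue 2, the person who drives a coupe must be in house 3.
The person with the pine tree is in house 2 (clue 7).
Clue 9 places the person who makes pudding in house 3.
House 1's tree must be spruce (nothing else left).
House 3's tree must be maple (nothing else left).
So house 4 gets willow for tree.
So house 1 gets cookies for dessert.
That leaves fudge as the dessert for house 4.
House 1's vehicle must be sedan (nothing else left).
House 2's vehicle must be truck (nothing else left).
So: house 1 = spruce/cookies/sedan, house 2 = pine/gelato/truck, house 3 = maple/pudding/coupe, house 4 = willow/fudge/pickup.

sedan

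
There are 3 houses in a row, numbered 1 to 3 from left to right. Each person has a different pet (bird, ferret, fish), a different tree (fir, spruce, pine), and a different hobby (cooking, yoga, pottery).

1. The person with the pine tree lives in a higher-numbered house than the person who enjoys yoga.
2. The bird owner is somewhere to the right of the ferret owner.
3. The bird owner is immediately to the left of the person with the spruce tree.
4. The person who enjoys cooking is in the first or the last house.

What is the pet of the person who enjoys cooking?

The bird owner is in house 2 (clue 3).
From clue 3, the person with the spruce tree must be in house 3.
House 1 pet: only ferret fits.
House 3's pet must be fish (nothing else left).
That leaves fir as the tree for house 1.
House 2's tree must be pine (nothing else left).
Clue 1: the person who enjoys yoga is in house 1.
So house 2 gets pottery for hobby.
That leaves cooking as the hobby for house 3.
So: house 1 = ferret/fir/yoga, house 2 = bird/pine/pottery, house 3 = fish/spruce/cooking.

fish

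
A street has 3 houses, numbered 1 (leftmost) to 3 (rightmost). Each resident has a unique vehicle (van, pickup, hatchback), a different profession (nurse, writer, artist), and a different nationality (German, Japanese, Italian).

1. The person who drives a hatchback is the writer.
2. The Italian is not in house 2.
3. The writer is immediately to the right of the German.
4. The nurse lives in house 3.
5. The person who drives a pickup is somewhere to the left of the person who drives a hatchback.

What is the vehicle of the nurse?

Clue 4 places the nurse in house 3.
House 1's profession must be artist (nothing else left).
That leaves writer as the profession for house 2.
Clue 1 places the person who drives a hatchback in house 2.
Clue 3 places the German in house 1.
From clue 5, the person who drives a pickup must be in house 1.
House 3 vehicle: only van fits.
House 2's nationality must be Japanese (nothing else left).
House 3 nationality: only Italian fits.
So: house 1 = pickup/artist/German, house 2 = hatchback/writer/Japanese, house 3 = van/nurse/Italian.

van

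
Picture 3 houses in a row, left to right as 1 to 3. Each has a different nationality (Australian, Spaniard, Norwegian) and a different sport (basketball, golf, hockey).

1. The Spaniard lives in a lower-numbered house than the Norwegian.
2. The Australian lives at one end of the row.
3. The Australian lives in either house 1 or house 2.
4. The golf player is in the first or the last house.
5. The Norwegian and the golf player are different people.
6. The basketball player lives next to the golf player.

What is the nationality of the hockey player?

Norwegian

Clue 3 places the Australian in house 1.
Clue 6: the basketball player is in house 2.
House 2 nationality: only Spaniard fits.
The only nationality still possible for house 3 is Norwegian.
By clue 5, the golf player is in house 1.
The only sport still possible for house 3 is hockey.
So: house 1 = Australian/golf, house 2 = Spaniard/basketball, house 3 = Norwegian/hockey.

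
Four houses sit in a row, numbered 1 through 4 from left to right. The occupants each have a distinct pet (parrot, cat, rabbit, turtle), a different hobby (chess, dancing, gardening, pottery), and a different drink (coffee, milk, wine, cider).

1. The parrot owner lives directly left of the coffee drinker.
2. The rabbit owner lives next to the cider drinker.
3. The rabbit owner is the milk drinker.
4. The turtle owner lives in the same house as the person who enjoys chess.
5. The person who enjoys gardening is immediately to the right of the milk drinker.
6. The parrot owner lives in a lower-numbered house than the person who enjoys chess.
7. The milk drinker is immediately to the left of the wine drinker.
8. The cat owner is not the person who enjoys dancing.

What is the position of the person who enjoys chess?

4

The parrot owner is narrowed to house 1 or 2 or 3; consider each.
Placing it in house 1 and house 2 leads to a contradiction, so it's in house 3.
By clue 1, the coffee drinker is in house 4.
The person who enjoys chess is in house 4 (clue 6).
Clue 4 places the turtle owner in house 4.
The cat owner is narrowed to house 1 or 2; consider each.
Placing it in house 2 leads to a contradiction, so it's in house 1.
That leaves rabbit as the pet for house 2.
So house 1 gets pottery for hobby.
By clue 3, the milk drinker is in house 2.
The person who enjoys gardening is in house 3 (clue 5).
Clue 7: the wine drinker is in house 3.
That leaves dancing as the hobby for house 2.
That leaves cider as the drink for house 1.
So: house 1 = cat/pottery/cider, house 2 = rabbit/dancing/milk, house 3 = parrot/gardening/wine, house 4 = turtle/chess/coffee.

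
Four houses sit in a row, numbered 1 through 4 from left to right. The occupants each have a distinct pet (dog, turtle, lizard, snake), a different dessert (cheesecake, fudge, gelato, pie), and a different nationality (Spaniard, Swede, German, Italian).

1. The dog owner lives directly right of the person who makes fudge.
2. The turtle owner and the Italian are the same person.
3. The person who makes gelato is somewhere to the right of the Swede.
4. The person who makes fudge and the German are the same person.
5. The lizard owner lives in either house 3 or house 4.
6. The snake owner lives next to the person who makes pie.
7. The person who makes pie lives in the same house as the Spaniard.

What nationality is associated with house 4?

The lizard owner is narrowed to house 3 or 4; consider each.
Placing it in house 4 leads to a contradiction, so it's in house 3.
That leaves Italian as the nationality for house 4.
Clue 2: the turtle owner is in house 4.
That leaves snake as the pet for house 1.
House 2's pet must be dog (nothing else left).
Clue 1 places the person who makes fudge in house 1.
Clue 4: the German is in house 1.
Clue 6 places the person who makes pie in house 2.
By clue 7, the Spaniard is in house 2.
House 3 nationality: only Swede fits.
From clue 3, the person who makes gelato must be in house 4.
The only dessert still possible for house 3 is cheesecake.
So: house 1 = snake/fudge/German, house 2 = dog/pie/Spaniard, house 3 = lizard/cheesecake/Swede, house 4 = turtle/gelato/Italian.

Italian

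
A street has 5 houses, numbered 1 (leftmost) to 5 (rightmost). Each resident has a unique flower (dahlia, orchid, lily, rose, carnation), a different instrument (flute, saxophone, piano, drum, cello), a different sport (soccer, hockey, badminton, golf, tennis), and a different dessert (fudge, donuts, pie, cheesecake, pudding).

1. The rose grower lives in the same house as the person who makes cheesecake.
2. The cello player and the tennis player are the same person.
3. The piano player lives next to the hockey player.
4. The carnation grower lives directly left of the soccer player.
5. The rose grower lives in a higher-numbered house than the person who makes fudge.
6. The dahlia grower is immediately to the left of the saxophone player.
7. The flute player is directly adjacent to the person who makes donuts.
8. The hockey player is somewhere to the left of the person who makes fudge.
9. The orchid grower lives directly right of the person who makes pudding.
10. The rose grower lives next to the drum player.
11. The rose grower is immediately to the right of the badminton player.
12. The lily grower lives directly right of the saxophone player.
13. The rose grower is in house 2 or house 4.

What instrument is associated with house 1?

Clue 5: the rose grower is in house 4.
The badminton player is in house 3 (clue 11).
Clue 1: the person who makes cheesecake is in house 4.
House 2 flower: only orchid fits.
House 5's flower must be lily (nothing else left).
Clue 9 places the person who makes pudding in house 1.
Clue 12: the saxophone player is in house 4.
Clue 6: the dahlia grower is in house 3.
House 1's flower must be carnation (nothing else left).
The only dessert still possible for house 5 is pie.
The soccer player is in house 2 (clue 4).
House 1 sport: only hockey fits.
The only sport still possible for house 4 is golf.
So house 5 gets tennis for sport.
By clue 2, the cello player is in house 5.
The piano player is in house 2 (clue 3).
House 1's instrument must be flute (nothing else left).
House 3's instrument must be drum (nothing else left).
By clue 7, the person who makes donuts is in house 2.
So house 3 gets fudge for dessert.
So: house 1 = carnation/flute/hockey/pudding, house 2 = orchid/piano/soccer/donuts, house 3 = dahlia/drum/badminton/fudge, house 4 = rose/saxophone/golf/cheesecake, house 5 = lily/cello/tennis/pie.

flute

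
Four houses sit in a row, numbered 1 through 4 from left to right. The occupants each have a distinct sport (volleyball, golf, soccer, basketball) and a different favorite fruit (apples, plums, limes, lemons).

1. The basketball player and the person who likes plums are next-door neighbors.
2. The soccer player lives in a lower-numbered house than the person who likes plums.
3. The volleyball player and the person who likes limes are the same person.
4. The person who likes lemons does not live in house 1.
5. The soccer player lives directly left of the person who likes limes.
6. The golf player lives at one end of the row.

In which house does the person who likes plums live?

House 1 favorite fruit: only apples fits.
The golf player is narrowed to house 1 or 4; consider each.
Placing it in house 1 leads to a contradiction, so it's in house 4.
The soccer player is narrowed to house 1 or 2; consider each.
Placing it in house 2 leads to a contradiction, so it's in house 1.
The person who likes limes is in house 2 (clue 5).
Clue 3 places the volleyball player in house 2.
House 3's sport must be basketball (nothing else left).
The person who likes plums is in house 4 (clue 1).
House 3's favorite fruit must be lemons (nothing else left).
So: house 1 = soccer/apples, house 2 = volleyball/limes, house 3 = basketball/lemons, house 4 = golf/plums.

4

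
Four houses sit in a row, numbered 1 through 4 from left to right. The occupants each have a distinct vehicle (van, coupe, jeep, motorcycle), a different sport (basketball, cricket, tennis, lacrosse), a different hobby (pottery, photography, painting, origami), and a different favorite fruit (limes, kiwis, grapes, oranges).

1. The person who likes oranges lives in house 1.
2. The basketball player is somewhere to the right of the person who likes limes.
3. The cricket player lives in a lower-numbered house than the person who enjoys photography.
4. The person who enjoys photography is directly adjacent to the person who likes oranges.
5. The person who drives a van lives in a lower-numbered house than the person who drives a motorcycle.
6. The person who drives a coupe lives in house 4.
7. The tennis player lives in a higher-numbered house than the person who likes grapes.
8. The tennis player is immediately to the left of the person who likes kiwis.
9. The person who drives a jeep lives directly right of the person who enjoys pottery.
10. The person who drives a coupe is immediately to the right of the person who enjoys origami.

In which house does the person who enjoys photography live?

2

Clue 1: the person who likes oranges is in house 1.
From clue 4, the person who enjoys photography must be in house 2.
The person who drives a coupe is in house 4 (clue 6).
By clue 10, the person who enjoys origami is in house 3.
House 1 vehicle: only van fits.
The only hobby still possible for house 4 is painting.
So house 4 gets kiwis for favorite fruit.
Clue 3: the cricket player is in house 1.
Clue 7: the tennis player is in house 3.
From clue 7, the person who likes grapes must be in house 2.
From clue 9, the person who drives a jeep must be in house 2.
That leaves motorcycle as the vehicle for house 3.
That leaves lacrosse as the sport for house 2.
House 4 sport: only basketball fits.
House 1 hobby: only pottery fits.
So house 3 gets limes for favorite fruit.
So: house 1 = van/cricket/pottery/oranges, house 2 = jeep/lacrosse/photography/grapes, house 3 = motorcycle/tennis/origami/limes, house 4 = coupe/basketball/painting/kiwis.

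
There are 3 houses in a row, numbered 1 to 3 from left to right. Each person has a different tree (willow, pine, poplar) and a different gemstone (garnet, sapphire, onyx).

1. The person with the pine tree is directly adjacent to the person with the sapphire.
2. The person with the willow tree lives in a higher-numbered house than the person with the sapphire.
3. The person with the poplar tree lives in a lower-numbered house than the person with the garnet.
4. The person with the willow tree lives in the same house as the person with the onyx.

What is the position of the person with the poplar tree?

1

That leaves sapphire as the gemstone for house 1.
By clue 1, the person with the pine tree is in house 2.
The only tree still possible for house 1 is poplar.
House 3 tree: only willow fits.
Clue 4: the person with the onyx is in house 3.
So house 2 gets garnet for gemstone.
So: house 1 = poplar/sapphire, house 2 = pine/garnet, house 3 = willow/onyx.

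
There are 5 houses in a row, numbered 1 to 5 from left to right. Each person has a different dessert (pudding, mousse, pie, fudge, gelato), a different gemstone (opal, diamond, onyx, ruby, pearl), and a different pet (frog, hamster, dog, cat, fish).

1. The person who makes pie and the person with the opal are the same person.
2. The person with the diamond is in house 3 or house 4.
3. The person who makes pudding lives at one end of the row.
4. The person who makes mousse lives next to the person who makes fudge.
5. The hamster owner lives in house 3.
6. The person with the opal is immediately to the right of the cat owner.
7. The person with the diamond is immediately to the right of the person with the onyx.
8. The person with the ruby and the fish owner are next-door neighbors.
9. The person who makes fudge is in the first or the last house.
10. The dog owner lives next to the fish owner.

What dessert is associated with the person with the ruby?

fudge

Clue 5: the hamster owner is in house 3.
The person who makes fudge is narrowed to house 1 or 5; consider each.
Placing it in house 1 leads to a contradiction, so it's in house 5.
Clue 4: the person who makes mousse is in house 4.
So house 1 gets pudding for dessert.
The person who makes gelato is narrowed to house 2 or 3; consider each.
Placing it in house 2 leads to a contradiction, so it's in house 3.
So house 2 gets pie for dessert.
The person with the opal is in house 2 (clue 1).
From clue 6, the cat owner must be in house 1.
So house 3 gets onyx for gemstone.
The only gemstone still possible for house 4 is diamond.
That leaves frog as the pet for house 2.
Clue 8: the person with the ruby is in house 5.
Clue 8: the fish owner is in house 4.
Clue 10 places the dog owner in house 5.
The only gemstone still possible for house 1 is pearl.
So: house 1 = pudding/pearl/cat, house 2 = pie/opal/frog, house 3 = gelato/onyx/hamster, house 4 = mousse/diamond/fish, house 5 = fudge/ruby/dog.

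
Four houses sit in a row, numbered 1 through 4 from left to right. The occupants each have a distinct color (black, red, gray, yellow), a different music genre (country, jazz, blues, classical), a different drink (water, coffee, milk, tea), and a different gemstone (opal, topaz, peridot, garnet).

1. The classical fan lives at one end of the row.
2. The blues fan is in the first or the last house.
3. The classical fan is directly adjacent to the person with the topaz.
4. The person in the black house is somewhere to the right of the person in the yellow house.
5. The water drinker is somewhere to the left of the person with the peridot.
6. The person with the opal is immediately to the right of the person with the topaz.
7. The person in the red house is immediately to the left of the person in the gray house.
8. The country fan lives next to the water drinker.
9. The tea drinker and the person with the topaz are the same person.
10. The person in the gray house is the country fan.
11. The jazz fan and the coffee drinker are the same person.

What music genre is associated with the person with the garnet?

classical

House 1's gemstone must be garnet (nothing else left).
The blues fan is narrowed to house 1 or 4; consider each.
Placing it in house 1 leads to a contradiction, so it's in house 4.
House 1's music genre must be classical (nothing else left).
Clue 3: the person with the topaz is in house 2.
Clue 6 places the person with the opal in house 3.
Clue 9 places the tea drinker in house 2.
House 4's color must be black (nothing else left).
House 4's drink must be milk (nothing else left).
House 4 gemstone: only peridot fits.
The country fan is in house 2 (clue 8).
Clue 10: the person in the gray house is in house 2.
By clue 11, the jazz fan is in house 3.
The only color still possible for house 3 is yellow.
That leaves water as the drink for house 1.
House 3's drink must be coffee (nothing else left).
The only color still possible for house 1 is red.
So: house 1 = red/classical/water/garnet, house 2 = gray/country/tea/topaz, house 3 = yellow/jazz/coffee/opal, house 4 = black/blues/milk/peridot.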